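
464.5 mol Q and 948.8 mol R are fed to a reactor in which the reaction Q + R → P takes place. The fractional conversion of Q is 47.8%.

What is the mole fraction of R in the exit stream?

Q reacted = 0.478 × 464.5 = 222 mol; ν_Q = −1, so ξ = 222/1 = 222 mol.
Outlet amounts (n = n₀ + ν ξ):
  Q: 464.5 − 1(222) = 242.5
  R: 948.8 − 1(222) = 726.8
  P: 0 + 1(222) = 222
Total out = 1191 mol; y_R = 726.8 / 1191 = 0.6101.

0.61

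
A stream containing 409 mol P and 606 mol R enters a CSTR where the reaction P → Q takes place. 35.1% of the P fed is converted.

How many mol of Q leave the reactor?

144 mol

P reacted = 0.351 × 409 = 143.6 mol; ν_P = −1, so ξ = 143.6/1 = 143.6 mol.
Outlet amounts (n = n₀ + ν ξ):
  P: 409 − 1(143.6) = 265.4
  Q: 0 + 1(143.6) = 143.6
  R: 606 (inert)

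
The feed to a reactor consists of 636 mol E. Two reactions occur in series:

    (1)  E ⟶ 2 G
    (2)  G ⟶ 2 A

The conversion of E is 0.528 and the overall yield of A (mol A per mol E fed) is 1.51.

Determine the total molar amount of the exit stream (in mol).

Conversion of E: E consumed = 1ξ₁ = 0.528 × 636 → ξ₁ = 335.8 mol.
Yield of A: 2ξ₂ / 636 = 1.51 → ξ₂ = 480.2 mol.
Outlet amounts (n = n₀ + Σ ν·ξ):
  E: 636 − 1(335.8) = 300.2
  G: 0 + 2(335.8) − 1(480.2) = 191.4
  A: 0 + 2(480.2) = 960.4
Total out = 300.2 + 191.4 + 960.4 = 1452 mol.

1450 mol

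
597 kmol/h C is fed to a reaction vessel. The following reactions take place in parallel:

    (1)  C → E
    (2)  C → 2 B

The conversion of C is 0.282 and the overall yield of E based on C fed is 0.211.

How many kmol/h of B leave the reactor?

Yield of E: 1ξ₁ / 597 = 0.211 → ξ₁ = 126 kmol/h.
Conversion of C: 1ξ₁ + 1ξ₂ = 0.282 × 597 = 168.4 → ξ₂ = 42.39 kmol/h.
Outlet amounts (n = n₀ + Σ ν·ξ):
  C: 597 − 1(126) − 1(42.39) = 428.6
  E: 0 + 1(126) = 126
  B: 0 + 2(42.39) = 84.77

84.8 kmol/h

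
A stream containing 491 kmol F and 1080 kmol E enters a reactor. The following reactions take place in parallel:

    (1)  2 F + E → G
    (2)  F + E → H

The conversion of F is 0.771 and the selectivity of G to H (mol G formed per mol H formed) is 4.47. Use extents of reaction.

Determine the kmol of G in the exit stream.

Conversion of F: F consumed = 0.771 × 491 = 378.6 kmol = 2ξ₁ + 1ξ₂.
Selectivity: 1ξ₁ / (1ξ₂) = 4.47 → ξ₁ = 4.47 ξ₂.
Substitute: (2·4.47 + 1) ξ₂ = 378.6 → ξ₂ = 38.08 kmol, ξ₁ = 170.2 kmol.
Outlet amounts (n = n₀ + Σ ν·ξ):
  F: 491 − 2(170.2) − 1(38.08) = 112.4
  E: 1080 − 1(170.2) − 1(38.08) = 871.7
  G: 0 + 1(170.2) = 170.2
  H: 0 + 1(38.08) = 38.08

170 kmol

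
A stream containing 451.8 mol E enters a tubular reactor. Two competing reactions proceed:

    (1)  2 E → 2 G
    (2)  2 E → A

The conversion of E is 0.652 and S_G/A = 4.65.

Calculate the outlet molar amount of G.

Conversion of E: E consumed = 0.652 × 451.8 = 294.6 mol = 2ξ₁ + 2ξ₂.
Selectivity: 2ξ₁ / (1ξ₂) = 4.65 → ξ₁ = 2.325 ξ₂.
Substitute: (2·2.325 + 2) ξ₂ = 294.6 → ξ₂ = 44.3 mol, ξ₁ = 103 mol.
Outlet amounts (n = n₀ + Σ ν·ξ):
  E: 451.8 − 2(103) − 2(44.3) = 157.2
  G: 0 + 2(103) = 206
  A: 0 + 1(44.3) = 44.3

206 mol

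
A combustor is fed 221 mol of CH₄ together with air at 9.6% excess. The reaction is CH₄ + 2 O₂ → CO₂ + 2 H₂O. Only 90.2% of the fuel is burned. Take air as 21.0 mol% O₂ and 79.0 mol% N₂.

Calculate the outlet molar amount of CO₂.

Stoichiometric O₂ = 2 × 221 = 442 mol; O₂ fed = 442 × 1.096 = 484.4 mol.
N₂ fed = 484.4 × 79/21 = 1822 mol.
Fuel reacted = 0.902 × 221 → ξ = 199.3 mol.
Outlet (n = n₀ + ν ξ):
  CH₄: 221 − 1(199.3) = 21.66
  O₂: 484.4 − 2(199.3) = 85.75
  N₂: 1822 (inert)
  CO₂: 0 + 1(199.3) = 199.3
  H₂O: 0 + 2(199.3) = 398.7

199 mol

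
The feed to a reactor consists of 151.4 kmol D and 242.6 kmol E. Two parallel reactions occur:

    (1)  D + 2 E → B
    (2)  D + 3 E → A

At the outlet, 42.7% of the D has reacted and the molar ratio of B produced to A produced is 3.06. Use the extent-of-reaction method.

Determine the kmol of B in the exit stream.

Conversion of D: D consumed = 0.427 × 151.4 = 64.65 kmol = 1ξ₁ + 1ξ₂.
Selectivity: 1ξ₁ / (1ξ₂) = 3.06 → ξ₁ = 3.06 ξ₂.
Substitute: (1·3.06 + 1) ξ₂ = 64.65 → ξ₂ = 15.92 kmol, ξ₁ = 48.72 kmol.
Outlet amounts (n = n₀ + Σ ν·ξ):
  D: 151.4 − 1(48.72) − 1(15.92) = 86.75
  E: 242.6 − 2(48.72) − 3(15.92) = 97.38
  B: 0 + 1(48.72) = 48.72
  A: 0 + 1(15.92) = 15.92

48.7 kmol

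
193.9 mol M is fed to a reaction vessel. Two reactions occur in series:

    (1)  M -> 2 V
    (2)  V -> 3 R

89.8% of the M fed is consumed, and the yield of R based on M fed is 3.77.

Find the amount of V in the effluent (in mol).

105 mol

Conversion of M: M consumed = 1ξ₁ = 0.898 × 193.9 → ξ₁ = 174.1 mol.
Yield of R: 3ξ₂ / 193.9 = 3.77 → ξ₂ = 243.7 mol.
Outlet amounts (n = n₀ + Σ ν·ξ):
  M: 193.9 − 1(174.1) = 19.78
  V: 0 + 2(174.1) − 1(243.7) = 104.6
  R: 0 + 3(243.7) = 731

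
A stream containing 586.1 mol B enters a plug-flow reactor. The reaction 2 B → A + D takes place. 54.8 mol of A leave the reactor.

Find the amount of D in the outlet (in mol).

54.8 mol

For A: n = n₀ + 1ξ → 54.8 = 0 + 1ξ, giving ξ = 54.8 mol.
Outlet amounts (n = n₀ + ν ξ):
  B: 586.1 − 2(54.8) = 476.5
  A: 0 + 1(54.8) = 54.8
  D: 0 + 1(54.8) = 54.8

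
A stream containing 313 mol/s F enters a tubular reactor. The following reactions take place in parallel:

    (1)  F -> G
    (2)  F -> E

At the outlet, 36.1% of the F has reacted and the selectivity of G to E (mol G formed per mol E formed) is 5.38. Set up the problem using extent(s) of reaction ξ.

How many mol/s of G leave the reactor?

Conversion of F: F consumed = 0.361 × 313 = 113 mol/s = 1ξ₁ + 1ξ₂.
Selectivity: 1ξ₁ / (1ξ₂) = 5.38 → ξ₁ = 5.38 ξ₂.
Substitute: (1·5.38 + 1) ξ₂ = 113 → ξ₂ = 17.71 mol/s, ξ₁ = 95.28 mol/s.
Outlet amounts (n = n₀ + Σ ν·ξ):
  F: 313 − 1(95.28) − 1(17.71) = 200
  G: 0 + 1(95.28) = 95.28
  E: 0 + 1(17.71) = 17.71

95.3 mol/s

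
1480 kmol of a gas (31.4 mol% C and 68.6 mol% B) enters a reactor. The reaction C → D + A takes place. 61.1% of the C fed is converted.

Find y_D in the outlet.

0.161

C reacted = 0.611 × 464.7 = 283.9 kmol; ν_C = −1, so ξ = 283.9/1 = 283.9 kmol.
Outlet amounts (n = n₀ + ν ξ):
  C: 464.7 − 1(283.9) = 180.8
  D: 0 + 1(283.9) = 283.9
  A: 0 + 1(283.9) = 283.9
  B: 1015 (inert)
Total out = 1764 kmol; y_D = 283.9 / 1764 = 0.161.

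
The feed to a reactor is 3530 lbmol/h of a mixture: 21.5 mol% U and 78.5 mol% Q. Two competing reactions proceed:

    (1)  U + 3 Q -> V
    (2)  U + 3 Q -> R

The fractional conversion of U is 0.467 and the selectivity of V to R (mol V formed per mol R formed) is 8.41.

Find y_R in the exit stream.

0.0153

Conversion of U: U consumed = 0.467 × 759 = 354.4 lbmol/h = 1ξ₁ + 1ξ₂.
Selectivity: 1ξ₁ / (1ξ₂) = 8.41 → ξ₁ = 8.41 ξ₂.
Substitute: (1·8.41 + 1) ξ₂ = 354.4 → ξ₂ = 37.67 lbmol/h, ξ₁ = 316.8 lbmol/h.
Outlet amounts (n = n₀ + Σ ν·ξ):
  U: 759 − 1(316.8) − 1(37.67) = 404.5
  Q: 2771 − 3(316.8) − 3(37.67) = 1708
  V: 0 + 1(316.8) = 316.8
  R: 0 + 1(37.67) = 37.67
Total out = 2467 lbmol/h; y_R = 37.67 / 2467 = 0.01527.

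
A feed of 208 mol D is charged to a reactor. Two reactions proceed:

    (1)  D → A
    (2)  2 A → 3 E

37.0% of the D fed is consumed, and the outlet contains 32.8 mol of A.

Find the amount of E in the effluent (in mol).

66.2 mol

Conversion of D: D consumed = 1ξ₁ = 0.37 × 208 → ξ₁ = 76.96 mol.
A balance: n_A = 0 + 1ξ₁ − 2ξ₂ = 32.8 → ξ₂ = (1·76.96 − 32.8)/2 = 22.08 mol.
Outlet amounts (n = n₀ + Σ ν·ξ):
  D: 208 − 1(76.96) = 131
  A: 0 + 1(76.96) − 2(22.08) = 32.8
  E: 0 + 3(22.08) = 66.24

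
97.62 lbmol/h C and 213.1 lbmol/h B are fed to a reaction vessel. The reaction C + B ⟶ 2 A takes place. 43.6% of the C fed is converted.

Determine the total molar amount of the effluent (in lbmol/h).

311 lbmol/h

C reacted = 0.436 × 97.62 = 42.56 lbmol/h; ν_C = −1, so ξ = 42.56/1 = 42.56 lbmol/h.
Outlet amounts (n = n₀ + ν ξ):
  C: 97.62 − 1(42.56) = 55.06
  B: 213.1 − 1(42.56) = 170.5
  A: 0 + 2(42.56) = 85.12
Total out = 55.06 + 170.5 + 85.12 = 310.7 lbmol/h.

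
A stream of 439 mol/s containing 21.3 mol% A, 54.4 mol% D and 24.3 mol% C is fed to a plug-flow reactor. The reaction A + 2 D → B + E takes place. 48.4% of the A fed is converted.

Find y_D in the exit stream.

A reacted = 0.484 × 93.51 = 45.26 mol/s; ν_A = −1, so ξ = 45.26/1 = 45.26 mol/s.
Outlet amounts (n = n₀ + ν ξ):
  A: 93.51 − 1(45.26) = 48.25
  D: 238.8 − 2(45.26) = 148.3
  B: 0 + 1(45.26) = 45.26
  E: 0 + 1(45.26) = 45.26
  C: 106.7 (inert)
Total out = 393.7 mol/s; y_D = 148.3 / 393.7 = 0.3766.

0.377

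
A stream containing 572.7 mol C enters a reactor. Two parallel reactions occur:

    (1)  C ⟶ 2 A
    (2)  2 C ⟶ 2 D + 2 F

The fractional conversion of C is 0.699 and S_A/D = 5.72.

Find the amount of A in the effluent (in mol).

Conversion of C: C consumed = 0.699 × 572.7 = 400.3 mol = 1ξ₁ + 2ξ₂.
Selectivity: 2ξ₁ / (2ξ₂) = 5.72 → ξ₁ = 5.72 ξ₂.
Substitute: (1·5.72 + 2) ξ₂ = 400.3 → ξ₂ = 51.85 mol, ξ₁ = 296.6 mol.
Outlet amounts (n = n₀ + Σ ν·ξ):
  C: 572.7 − 1(296.6) − 2(51.85) = 172.4
  A: 0 + 2(296.6) = 593.2
  D: 0 + 2(51.85) = 103.7
  F: 0 + 2(51.85) = 103.7

593 mol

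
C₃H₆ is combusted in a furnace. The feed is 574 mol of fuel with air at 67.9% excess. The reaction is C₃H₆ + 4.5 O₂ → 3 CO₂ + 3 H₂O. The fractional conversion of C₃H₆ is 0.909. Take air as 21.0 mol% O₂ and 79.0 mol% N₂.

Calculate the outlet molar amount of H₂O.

Stoichiometric O₂ = 4.5 × 574 = 2583 mol; O₂ fed = 2583 × 1.679 = 4337 mol.
N₂ fed = 4337 × 79/21 = 16310 mol.
Fuel reacted = 0.909 × 574 → ξ = 521.8 mol.
Outlet (n = n₀ + ν ξ):
  C₃H₆: 574 − 1(521.8) = 52.23
  O₂: 4337 − 4.5(521.8) = 1989
  N₂: 16310 (inert)
  CO₂: 0 + 3(521.8) = 1565
  H₂O: 0 + 3(521.8) = 1565

1570 mol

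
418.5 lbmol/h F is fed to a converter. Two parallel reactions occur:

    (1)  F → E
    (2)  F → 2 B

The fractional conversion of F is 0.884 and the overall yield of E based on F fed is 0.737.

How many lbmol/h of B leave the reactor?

123 lbmol/h

Yield of E: 1ξ₁ / 418.5 = 0.737 → ξ₁ = 308.4 lbmol/h.
Conversion of F: 1ξ₁ + 1ξ₂ = 0.884 × 418.5 = 370 → ξ₂ = 61.52 lbmol/h.
Outlet amounts (n = n₀ + Σ ν·ξ):
  F: 418.5 − 1(308.4) − 1(61.52) = 48.55
  E: 0 + 1(308.4) = 308.4
  B: 0 + 2(61.52) = 123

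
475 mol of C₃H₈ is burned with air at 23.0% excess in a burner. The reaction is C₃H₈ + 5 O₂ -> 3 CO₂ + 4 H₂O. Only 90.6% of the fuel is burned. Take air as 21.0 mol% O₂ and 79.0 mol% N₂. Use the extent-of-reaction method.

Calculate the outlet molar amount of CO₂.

1290 mol

Stoichiometric O₂ = 5 × 475 = 2375 mol; O₂ fed = 2375 × 1.230 = 2921 mol.
N₂ fed = 2921 × 79/21 = 10990 mol.
Fuel reacted = 0.906 × 475 → ξ = 430.4 mol.
Outlet (n = n₀ + ν ξ):
  C₃H₈: 475 − 1(430.4) = 44.65
  O₂: 2921 − 5(430.4) = 769.5
  N₂: 10990 (inert)
  CO₂: 0 + 3(430.4) = 1291
  H₂O: 0 + 4(430.4) = 1721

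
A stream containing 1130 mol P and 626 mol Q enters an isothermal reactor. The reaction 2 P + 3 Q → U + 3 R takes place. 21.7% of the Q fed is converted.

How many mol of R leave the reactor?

136 mol

Q reacted = 0.217 × 626 = 135.8 mol; ν_Q = −3, so ξ = 135.8/3 = 45.28 mol.
Outlet amounts (n = n₀ + ν ξ):
  P: 1130 − 2(45.28) = 1039
  Q: 626 − 3(45.28) = 490.2
  U: 0 + 1(45.28) = 45.28
  R: 0 + 3(45.28) = 135.8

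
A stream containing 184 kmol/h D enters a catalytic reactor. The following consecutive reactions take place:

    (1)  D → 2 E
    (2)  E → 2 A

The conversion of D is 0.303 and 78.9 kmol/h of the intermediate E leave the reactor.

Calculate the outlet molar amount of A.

Conversion of D: D consumed = 1ξ₁ = 0.303 × 184 → ξ₁ = 55.75 kmol/h.
E balance: n_E = 0 + 2ξ₁ − 1ξ₂ = 78.9 → ξ₂ = (2·55.75 − 78.9)/1 = 32.6 kmol/h.
Outlet amounts (n = n₀ + Σ ν·ξ):
  D: 184 − 1(55.75) = 128.2
  E: 0 + 2(55.75) − 1(32.6) = 78.9
  A: 0 + 2(32.6) = 65.21

65.2 kmol/h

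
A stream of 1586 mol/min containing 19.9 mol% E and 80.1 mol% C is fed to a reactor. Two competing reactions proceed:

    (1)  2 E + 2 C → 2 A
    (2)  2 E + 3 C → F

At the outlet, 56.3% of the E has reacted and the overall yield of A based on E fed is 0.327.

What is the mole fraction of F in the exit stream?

0.0279

Yield of A: 2ξ₁ / 315.6 = 0.327 → ξ₁ = 51.6 mol/min.
Conversion of E: 2ξ₁ + 2ξ₂ = 0.563 × 315.6 = 177.7 → ξ₂ = 37.24 mol/min.
Outlet amounts (n = n₀ + Σ ν·ξ):
  E: 315.6 − 2(51.6) − 2(37.24) = 137.9
  C: 1270 − 2(51.6) − 3(37.24) = 1055
  A: 0 + 2(51.6) = 103.2
  F: 0 + 1(37.24) = 37.24
Total out = 1334 mol/min; y_F = 37.24 / 1334 = 0.02792.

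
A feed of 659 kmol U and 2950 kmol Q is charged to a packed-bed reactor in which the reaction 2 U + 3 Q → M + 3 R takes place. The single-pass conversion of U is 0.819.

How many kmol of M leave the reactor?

U reacted = 0.819 × 659 = 539.7 kmol; ν_U = −2, so ξ = 539.7/2 = 269.9 kmol.
Outlet amounts (n = n₀ + ν ξ):
  U: 659 − 2(269.9) = 119.3
  Q: 2950 − 3(269.9) = 2140
  M: 0 + 1(269.9) = 269.9
  R: 0 + 3(269.9) = 809.6

270 kmol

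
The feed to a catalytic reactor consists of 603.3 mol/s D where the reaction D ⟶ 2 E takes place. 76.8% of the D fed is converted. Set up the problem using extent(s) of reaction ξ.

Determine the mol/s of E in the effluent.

927 mol/s

D reacted = 0.768 × 603.3 = 463.3 mol/s; ν_D = −1, so ξ = 463.3/1 = 463.3 mol/s.
Outlet amounts (n = n₀ + ν ξ):
  D: 603.3 − 1(463.3) = 140
  E: 0 + 2(463.3) = 926.7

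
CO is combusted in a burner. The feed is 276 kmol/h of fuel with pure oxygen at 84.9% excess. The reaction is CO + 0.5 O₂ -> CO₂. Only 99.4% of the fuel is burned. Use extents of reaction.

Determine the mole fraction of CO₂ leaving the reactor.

0.696

Stoichiometric O₂ = 0.5 × 276 = 138 kmol/h; O₂ fed = 138 × 1.849 = 255.2 kmol/h.
Fuel reacted = 0.994 × 276 → ξ = 274.3 kmol/h.
Outlet (n = n₀ + ν ξ):
  CO: 276 − 1(274.3) = 1.656
  O₂: 255.2 − 0.5(274.3) = 118
  CO₂: 0 + 1(274.3) = 274.3
Total out = 394 kmol/h; y_CO₂ = 274.3 / 394 = 0.6963.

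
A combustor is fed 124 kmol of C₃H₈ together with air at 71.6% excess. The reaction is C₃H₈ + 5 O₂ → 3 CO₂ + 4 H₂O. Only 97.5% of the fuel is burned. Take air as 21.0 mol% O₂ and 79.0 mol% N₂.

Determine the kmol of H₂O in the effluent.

Stoichiometric O₂ = 5 × 124 = 620 kmol; O₂ fed = 620 × 1.716 = 1064 kmol.
N₂ fed = 1064 × 79/21 = 4002 kmol.
Fuel reacted = 0.975 × 124 → ξ = 120.9 kmol.
Outlet (n = n₀ + ν ξ):
  C₃H₈: 124 − 1(120.9) = 3.1
  O₂: 1064 − 5(120.9) = 459.4
  N₂: 4002 (inert)
  CO₂: 0 + 3(120.9) = 362.7
  H₂O: 0 + 4(120.9) = 483.6

484 kmol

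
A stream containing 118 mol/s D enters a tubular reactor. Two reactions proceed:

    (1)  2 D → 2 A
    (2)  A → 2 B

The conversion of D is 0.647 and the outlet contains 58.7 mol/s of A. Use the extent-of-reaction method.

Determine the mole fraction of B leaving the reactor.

0.26

Conversion of D: D consumed = 2ξ₁ = 0.647 × 118 → ξ₁ = 38.17 mol/s.
A balance: n_A = 0 + 2ξ₁ − 1ξ₂ = 58.7 → ξ₂ = (2·38.17 − 58.7)/1 = 17.65 mol/s.
Outlet amounts (n = n₀ + Σ ν·ξ):
  D: 118 − 2(38.17) = 41.65
  A: 0 + 2(38.17) − 1(17.65) = 58.7
  B: 0 + 2(17.65) = 35.29
Total out = 135.6 mol/s; y_B = 35.29 / 135.6 = 0.2602.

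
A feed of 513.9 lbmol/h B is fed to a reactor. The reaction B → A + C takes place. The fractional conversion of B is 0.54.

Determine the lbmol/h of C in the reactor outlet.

278 lbmol/h

B reacted = 0.54 × 513.9 = 277.5 lbmol/h; ν_B = −1, so ξ = 277.5/1 = 277.5 lbmol/h.
Outlet amounts (n = n₀ + ν ξ):
  B: 513.9 − 1(277.5) = 236.4
  A: 0 + 1(277.5) = 277.5
  C: 0 + 1(277.5) = 277.5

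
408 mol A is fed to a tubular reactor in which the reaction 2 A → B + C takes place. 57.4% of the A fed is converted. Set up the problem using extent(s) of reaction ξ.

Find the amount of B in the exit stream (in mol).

A reacted = 0.574 × 408 = 234.2 mol; ν_A = −2, so ξ = 234.2/2 = 117.1 mol.
Outlet amounts (n = n₀ + ν ξ):
  A: 408 − 2(117.1) = 173.8
  B: 0 + 1(117.1) = 117.1
  C: 0 + 1(117.1) = 117.1

117 mol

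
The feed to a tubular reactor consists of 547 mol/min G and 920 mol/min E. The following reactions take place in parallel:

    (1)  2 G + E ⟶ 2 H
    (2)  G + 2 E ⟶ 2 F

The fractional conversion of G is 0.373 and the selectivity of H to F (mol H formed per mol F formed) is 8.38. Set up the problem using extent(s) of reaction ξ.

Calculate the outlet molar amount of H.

193 mol/min

Conversion of G: G consumed = 0.373 × 547 = 204 mol/min = 2ξ₁ + 1ξ₂.
Selectivity: 2ξ₁ / (2ξ₂) = 8.38 → ξ₁ = 8.38 ξ₂.
Substitute: (2·8.38 + 1) ξ₂ = 204 → ξ₂ = 11.49 mol/min, ξ₁ = 96.27 mol/min.
Outlet amounts (n = n₀ + Σ ν·ξ):
  G: 547 − 2(96.27) − 1(11.49) = 343
  E: 920 − 1(96.27) − 2(11.49) = 800.8
  H: 0 + 2(96.27) = 192.5
  F: 0 + 2(11.49) = 22.98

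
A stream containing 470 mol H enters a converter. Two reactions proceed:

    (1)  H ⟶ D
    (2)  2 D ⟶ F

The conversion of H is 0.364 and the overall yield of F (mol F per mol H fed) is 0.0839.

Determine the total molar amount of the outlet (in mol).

431 mol

Conversion of H: H consumed = 1ξ₁ = 0.364 × 470 → ξ₁ = 171.1 mol.
Yield of F: 1ξ₂ / 470 = 0.0839 → ξ₂ = 39.43 mol.
Outlet amounts (n = n₀ + Σ ν·ξ):
  H: 470 − 1(171.1) = 298.9
  D: 0 + 1(171.1) − 2(39.43) = 92.21
  F: 0 + 1(39.43) = 39.43
Total out = 298.9 + 92.21 + 39.43 = 430.6 mol.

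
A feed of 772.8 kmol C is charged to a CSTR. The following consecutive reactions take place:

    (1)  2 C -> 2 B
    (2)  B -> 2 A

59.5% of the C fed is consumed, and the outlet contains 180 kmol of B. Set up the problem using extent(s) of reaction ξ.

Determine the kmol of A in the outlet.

Conversion of C: C consumed = 2ξ₁ = 0.595 × 772.8 → ξ₁ = 229.9 kmol.
B balance: n_B = 0 + 2ξ₁ − 1ξ₂ = 180 → ξ₂ = (2·229.9 − 180)/1 = 279.8 kmol.
Outlet amounts (n = n₀ + Σ ν·ξ):
  C: 772.8 − 2(229.9) = 313
  B: 0 + 2(229.9) − 1(279.8) = 180
  A: 0 + 2(279.8) = 559.6

560 kmol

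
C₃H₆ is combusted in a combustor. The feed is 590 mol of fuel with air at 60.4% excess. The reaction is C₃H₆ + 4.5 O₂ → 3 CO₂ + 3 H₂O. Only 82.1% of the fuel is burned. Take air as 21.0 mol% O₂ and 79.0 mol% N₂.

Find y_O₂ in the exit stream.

Stoichiometric O₂ = 4.5 × 590 = 2655 mol; O₂ fed = 2655 × 1.604 = 4259 mol.
N₂ fed = 4259 × 79/21 = 16020 mol.
Fuel reacted = 0.821 × 590 → ξ = 484.4 mol.
Outlet (n = n₀ + ν ξ):
  C₃H₆: 590 − 1(484.4) = 105.6
  O₂: 4259 − 4.5(484.4) = 2079
  N₂: 16020 (inert)
  CO₂: 0 + 3(484.4) = 1453
  H₂O: 0 + 3(484.4) = 1453
Total out = 21110 mol; y_O₂ = 2079 / 21110 = 0.09847.

0.0985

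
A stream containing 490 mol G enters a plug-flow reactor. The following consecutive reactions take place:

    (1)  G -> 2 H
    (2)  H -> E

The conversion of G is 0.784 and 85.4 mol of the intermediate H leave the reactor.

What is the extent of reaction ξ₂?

ξ₂ = 683 mol

Conversion of G: G consumed = 1ξ₁ = 0.784 × 490 → ξ₁ = 384.2 mol.
H balance: n_H = 0 + 2ξ₁ − 1ξ₂ = 85.4 → ξ₂ = (2·384.2 − 85.4)/1 = 682.9 mol.
Outlet amounts (n = n₀ + Σ ν·ξ):
  G: 490 − 1(384.2) = 105.8
  H: 0 + 2(384.2) − 1(682.9) = 85.4
  E: 0 + 1(682.9) = 682.9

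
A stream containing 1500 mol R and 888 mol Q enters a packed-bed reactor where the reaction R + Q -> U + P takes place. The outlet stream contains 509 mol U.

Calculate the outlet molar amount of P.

509 mol

For U: n = n₀ + 1ξ → 509 = 0 + 1ξ, giving ξ = 509 mol.
Outlet amounts (n = n₀ + ν ξ):
  R: 1500 − 1(509) = 991
  Q: 888 − 1(509) = 379
  U: 0 + 1(509) = 509
  P: 0 + 1(509) = 509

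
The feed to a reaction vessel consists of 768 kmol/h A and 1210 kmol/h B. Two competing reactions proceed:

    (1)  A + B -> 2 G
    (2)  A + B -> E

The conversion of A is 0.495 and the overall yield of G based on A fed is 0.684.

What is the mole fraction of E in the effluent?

Yield of G: 2ξ₁ / 768 = 0.684 → ξ₁ = 262.7 kmol/h.
Conversion of A: 1ξ₁ + 1ξ₂ = 0.495 × 768 = 380.2 → ξ₂ = 117.5 kmol/h.
Outlet amounts (n = n₀ + Σ ν·ξ):
  A: 768 − 1(262.7) − 1(117.5) = 387.8
  B: 1210 − 1(262.7) − 1(117.5) = 829.8
  G: 0 + 2(262.7) = 525.3
  E: 0 + 1(117.5) = 117.5
Total out = 1860 kmol/h; y_E = 117.5 / 1860 = 0.06316.

0.0632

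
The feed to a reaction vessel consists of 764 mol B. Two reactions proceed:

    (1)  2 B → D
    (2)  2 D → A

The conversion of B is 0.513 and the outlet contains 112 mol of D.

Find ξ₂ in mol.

ξ₂ = 42 mol

Conversion of B: B consumed = 2ξ₁ = 0.513 × 764 → ξ₁ = 196 mol.
D balance: n_D = 0 + 1ξ₁ − 2ξ₂ = 112 → ξ₂ = (1·196 − 112)/2 = 41.98 mol.
Outlet amounts (n = n₀ + Σ ν·ξ):
  B: 764 − 2(196) = 372.1
  D: 0 + 1(196) − 2(41.98) = 112
  A: 0 + 1(41.98) = 41.98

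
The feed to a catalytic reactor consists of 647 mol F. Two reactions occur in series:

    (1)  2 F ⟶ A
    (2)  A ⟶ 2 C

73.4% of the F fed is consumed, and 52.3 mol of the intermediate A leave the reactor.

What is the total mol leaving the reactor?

Conversion of F: F consumed = 2ξ₁ = 0.734 × 647 → ξ₁ = 237.4 mol.
A balance: n_A = 0 + 1ξ₁ − 1ξ₂ = 52.3 → ξ₂ = (1·237.4 − 52.3)/1 = 185.1 mol.
Outlet amounts (n = n₀ + Σ ν·ξ):
  F: 647 − 2(237.4) = 172.1
  A: 0 + 1(237.4) − 1(185.1) = 52.3
  C: 0 + 2(185.1) = 370.3
Total out = 172.1 + 52.3 + 370.3 = 594.7 mol.

595 mol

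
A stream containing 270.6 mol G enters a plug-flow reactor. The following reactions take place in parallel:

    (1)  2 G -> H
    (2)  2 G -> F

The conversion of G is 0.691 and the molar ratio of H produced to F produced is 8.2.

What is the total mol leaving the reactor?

Conversion of G: G consumed = 0.691 × 270.6 = 187 mol = 2ξ₁ + 2ξ₂.
Selectivity: 1ξ₁ / (1ξ₂) = 8.2 → ξ₁ = 8.2 ξ₂.
Substitute: (2·8.2 + 2) ξ₂ = 187 → ξ₂ = 10.16 mol, ξ₁ = 83.33 mol.
Outlet amounts (n = n₀ + Σ ν·ξ):
  G: 270.6 − 2(83.33) − 2(10.16) = 83.62
  H: 0 + 1(83.33) = 83.33
  F: 0 + 1(10.16) = 10.16
Total out = 83.62 + 83.33 + 10.16 = 177.1 mol.

177 mol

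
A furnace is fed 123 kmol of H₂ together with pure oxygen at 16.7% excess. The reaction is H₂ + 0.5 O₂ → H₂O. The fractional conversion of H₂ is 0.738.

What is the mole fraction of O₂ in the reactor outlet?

Stoichiometric O₂ = 0.5 × 123 = 61.5 kmol; O₂ fed = 61.5 × 1.167 = 71.77 kmol.
Fuel reacted = 0.738 × 123 → ξ = 90.77 kmol.
Outlet (n = n₀ + ν ξ):
  H₂: 123 − 1(90.77) = 32.23
  O₂: 71.77 − 0.5(90.77) = 26.38
  H₂O: 0 + 1(90.77) = 90.77
Total out = 149.4 kmol; y_O₂ = 26.38 / 149.4 = 0.1766.

0.177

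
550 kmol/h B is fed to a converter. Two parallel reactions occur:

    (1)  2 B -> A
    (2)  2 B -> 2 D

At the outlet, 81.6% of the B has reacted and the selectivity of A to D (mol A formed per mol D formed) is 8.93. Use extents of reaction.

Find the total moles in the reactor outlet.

Conversion of B: B consumed = 0.816 × 550 = 448.8 kmol/h = 2ξ₁ + 2ξ₂.
Selectivity: 1ξ₁ / (2ξ₂) = 8.93 → ξ₁ = 17.86 ξ₂.
Substitute: (2·17.86 + 2) ξ₂ = 448.8 → ξ₂ = 11.9 kmol/h, ξ₁ = 212.5 kmol/h.
Outlet amounts (n = n₀ + Σ ν·ξ):
  B: 550 − 2(212.5) − 2(11.9) = 101.2
  A: 0 + 1(212.5) = 212.5
  D: 0 + 2(11.9) = 23.8
Total out = 101.2 + 212.5 + 23.8 = 337.5 kmol/h.

337 kmol/h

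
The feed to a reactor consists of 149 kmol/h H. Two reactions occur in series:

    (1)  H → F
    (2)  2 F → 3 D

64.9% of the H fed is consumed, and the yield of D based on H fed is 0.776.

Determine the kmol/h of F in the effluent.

Conversion of H: H consumed = 1ξ₁ = 0.649 × 149 → ξ₁ = 96.7 kmol/h.
Yield of D: 3ξ₂ / 149 = 0.776 → ξ₂ = 38.54 kmol/h.
Outlet amounts (n = n₀ + Σ ν·ξ):
  H: 149 − 1(96.7) = 52.3
  F: 0 + 1(96.7) − 2(38.54) = 19.62
  D: 0 + 3(38.54) = 115.6

19.6 kmol/h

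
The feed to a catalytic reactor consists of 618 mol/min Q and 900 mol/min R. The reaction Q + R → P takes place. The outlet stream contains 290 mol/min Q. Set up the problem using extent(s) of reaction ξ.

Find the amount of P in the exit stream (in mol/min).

For Q: n = n₀ − 1ξ → 290 = 618 − 1ξ, giving ξ = 328 mol/min.
Outlet amounts (n = n₀ + ν ξ):
  Q: 618 − 1(328) = 290
  R: 900 − 1(328) = 572
  P: 0 + 1(328) = 328

328 mol/min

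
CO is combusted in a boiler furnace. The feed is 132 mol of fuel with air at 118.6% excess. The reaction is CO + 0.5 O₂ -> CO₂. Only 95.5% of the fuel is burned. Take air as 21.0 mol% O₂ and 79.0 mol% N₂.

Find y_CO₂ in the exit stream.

Stoichiometric O₂ = 0.5 × 132 = 66 mol; O₂ fed = 66 × 2.186 = 144.3 mol.
N₂ fed = 144.3 × 79/21 = 542.8 mol.
Fuel reacted = 0.955 × 132 → ξ = 126.1 mol.
Outlet (n = n₀ + ν ξ):
  CO: 132 − 1(126.1) = 5.94
  O₂: 144.3 − 0.5(126.1) = 81.25
  N₂: 542.8 (inert)
  CO₂: 0 + 1(126.1) = 126.1
Total out = 756 mol; y_CO₂ = 126.1 / 756 = 0.1667.

0.167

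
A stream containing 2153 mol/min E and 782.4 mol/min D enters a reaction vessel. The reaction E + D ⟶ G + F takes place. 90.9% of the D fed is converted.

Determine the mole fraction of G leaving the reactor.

D reacted = 0.909 × 782.4 = 711.2 mol/min; ν_D = −1, so ξ = 711.2/1 = 711.2 mol/min.
Outlet amounts (n = n₀ + ν ξ):
  E: 2153 − 1(711.2) = 1442
  D: 782.4 − 1(711.2) = 71.2
  G: 0 + 1(711.2) = 711.2
  F: 0 + 1(711.2) = 711.2
Total out = 2935 mol/min; y_G = 711.2 / 2935 = 0.2423.

0.242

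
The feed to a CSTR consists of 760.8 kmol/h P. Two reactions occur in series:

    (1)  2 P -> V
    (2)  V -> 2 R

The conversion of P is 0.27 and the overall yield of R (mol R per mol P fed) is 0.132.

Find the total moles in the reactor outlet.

Conversion of P: P consumed = 2ξ₁ = 0.27 × 760.8 → ξ₁ = 102.7 kmol/h.
Yield of R: 2ξ₂ / 760.8 = 0.132 → ξ₂ = 50.21 kmol/h.
Outlet amounts (n = n₀ + Σ ν·ξ):
  P: 760.8 − 2(102.7) = 555.4
  V: 0 + 1(102.7) − 1(50.21) = 52.5
  R: 0 + 2(50.21) = 100.4
Total out = 555.4 + 52.5 + 100.4 = 708.3 kmol/h.

708 kmol/h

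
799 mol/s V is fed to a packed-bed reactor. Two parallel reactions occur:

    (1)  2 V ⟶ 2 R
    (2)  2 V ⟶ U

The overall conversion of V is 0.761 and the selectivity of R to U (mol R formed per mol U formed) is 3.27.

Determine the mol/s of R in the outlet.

377 mol/s

Conversion of V: V consumed = 0.761 × 799 = 608 mol/s = 2ξ₁ + 2ξ₂.
Selectivity: 2ξ₁ / (1ξ₂) = 3.27 → ξ₁ = 1.635 ξ₂.
Substitute: (2·1.635 + 2) ξ₂ = 608 → ξ₂ = 115.4 mol/s, ξ₁ = 188.6 mol/s.
Outlet amounts (n = n₀ + Σ ν·ξ):
  V: 799 − 2(188.6) − 2(115.4) = 191
  R: 0 + 2(188.6) = 377.3
  U: 0 + 1(115.4) = 115.4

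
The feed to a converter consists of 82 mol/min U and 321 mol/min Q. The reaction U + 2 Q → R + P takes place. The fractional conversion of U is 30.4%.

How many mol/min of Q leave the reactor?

271 mol/min

U reacted = 0.304 × 82 = 24.93 mol/min; ν_U = −1, so ξ = 24.93/1 = 24.93 mol/min.
Outlet amounts (n = n₀ + ν ξ):
  U: 82 − 1(24.93) = 57.07
  Q: 321 − 2(24.93) = 271.1
  R: 0 + 1(24.93) = 24.93
  P: 0 + 1(24.93) = 24.93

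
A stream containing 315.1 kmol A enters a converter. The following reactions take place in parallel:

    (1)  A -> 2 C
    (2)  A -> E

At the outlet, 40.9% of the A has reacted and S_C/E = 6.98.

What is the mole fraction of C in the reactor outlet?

Conversion of A: A consumed = 0.409 × 315.1 = 128.9 kmol = 1ξ₁ + 1ξ₂.
Selectivity: 2ξ₁ / (1ξ₂) = 6.98 → ξ₁ = 3.49 ξ₂.
Substitute: (1·3.49 + 1) ξ₂ = 128.9 → ξ₂ = 28.7 kmol, ξ₁ = 100.2 kmol.
Outlet amounts (n = n₀ + Σ ν·ξ):
  A: 315.1 − 1(100.2) − 1(28.7) = 186.2
  C: 0 + 2(100.2) = 200.3
  E: 0 + 1(28.7) = 28.7
Total out = 415.3 kmol; y_C = 200.3 / 415.3 = 0.4824.

0.482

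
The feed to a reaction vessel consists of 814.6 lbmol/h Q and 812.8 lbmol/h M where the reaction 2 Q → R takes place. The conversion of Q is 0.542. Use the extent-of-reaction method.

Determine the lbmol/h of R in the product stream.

221 lbmol/h

Q reacted = 0.542 × 814.6 = 441.5 lbmol/h; ν_Q = −2, so ξ = 441.5/2 = 220.8 lbmol/h.
Outlet amounts (n = n₀ + ν ξ):
  Q: 814.6 − 2(220.8) = 373.1
  R: 0 + 1(220.8) = 220.8
  M: 812.8 (inert)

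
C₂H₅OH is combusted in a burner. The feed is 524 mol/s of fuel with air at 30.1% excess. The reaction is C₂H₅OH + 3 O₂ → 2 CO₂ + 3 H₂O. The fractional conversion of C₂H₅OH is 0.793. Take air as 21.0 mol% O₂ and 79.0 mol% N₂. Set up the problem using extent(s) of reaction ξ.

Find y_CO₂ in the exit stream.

0.0778

Stoichiometric O₂ = 3 × 524 = 1572 mol/s; O₂ fed = 1572 × 1.301 = 2045 mol/s.
N₂ fed = 2045 × 79/21 = 7694 mol/s.
Fuel reacted = 0.793 × 524 → ξ = 415.5 mol/s.
Outlet (n = n₀ + ν ξ):
  C₂H₅OH: 524 − 1(415.5) = 108.5
  O₂: 2045 − 3(415.5) = 798.6
  N₂: 7694 (inert)
  CO₂: 0 + 2(415.5) = 831.1
  H₂O: 0 + 3(415.5) = 1247
Total out = 10680 mol/s; y_CO₂ = 831.1 / 10680 = 0.07783.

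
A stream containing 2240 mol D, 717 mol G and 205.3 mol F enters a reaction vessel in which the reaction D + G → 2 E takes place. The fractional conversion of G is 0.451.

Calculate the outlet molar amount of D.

1920 mol

G reacted = 0.451 × 717 = 323.4 mol; ν_G = −1, so ξ = 323.4/1 = 323.4 mol.
Outlet amounts (n = n₀ + ν ξ):
  D: 2240 − 1(323.4) = 1917
  G: 717 − 1(323.4) = 393.6
  E: 0 + 2(323.4) = 646.7
  F: 205.3 (inert)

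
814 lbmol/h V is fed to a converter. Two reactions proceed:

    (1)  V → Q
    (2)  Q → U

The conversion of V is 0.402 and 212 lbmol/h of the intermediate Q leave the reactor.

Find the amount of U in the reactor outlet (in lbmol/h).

115 lbmol/h

Conversion of V: V consumed = 1ξ₁ = 0.402 × 814 → ξ₁ = 327.2 lbmol/h.
Q balance: n_Q = 0 + 1ξ₁ − 1ξ₂ = 212 → ξ₂ = (1·327.2 − 212)/1 = 115.2 lbmol/h.
Outlet amounts (n = n₀ + Σ ν·ξ):
  V: 814 − 1(327.2) = 486.8
  Q: 0 + 1(327.2) − 1(115.2) = 212
  U: 0 + 1(115.2) = 115.2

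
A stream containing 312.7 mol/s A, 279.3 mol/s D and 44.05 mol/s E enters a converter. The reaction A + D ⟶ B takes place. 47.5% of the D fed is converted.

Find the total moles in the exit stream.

503 mol/s

D reacted = 0.475 × 279.3 = 132.7 mol/s; ν_D = −1, so ξ = 132.7/1 = 132.7 mol/s.
Outlet amounts (n = n₀ + ν ξ):
  A: 312.7 − 1(132.7) = 180
  D: 279.3 − 1(132.7) = 146.6
  B: 0 + 1(132.7) = 132.7
  E: 44.05 (inert)
Total out = 180 + 146.6 + 132.7 + 44.05 = 503.4 mol/s.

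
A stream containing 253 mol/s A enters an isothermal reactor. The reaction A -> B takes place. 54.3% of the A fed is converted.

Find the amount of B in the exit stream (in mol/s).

A reacted = 0.543 × 253 = 137.4 mol/s; ν_A = −1, so ξ = 137.4/1 = 137.4 mol/s.
Outlet amounts (n = n₀ + ν ξ):
  A: 253 − 1(137.4) = 115.6
  B: 0 + 1(137.4) = 137.4

137 mol/s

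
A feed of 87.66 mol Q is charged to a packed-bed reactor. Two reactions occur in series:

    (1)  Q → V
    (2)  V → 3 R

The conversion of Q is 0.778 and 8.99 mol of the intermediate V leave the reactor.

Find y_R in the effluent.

Conversion of Q: Q consumed = 1ξ₁ = 0.778 × 87.66 → ξ₁ = 68.2 mol.
V balance: n_V = 0 + 1ξ₁ − 1ξ₂ = 8.99 → ξ₂ = (1·68.2 − 8.99)/1 = 59.21 mol.
Outlet amounts (n = n₀ + Σ ν·ξ):
  Q: 87.66 − 1(68.2) = 19.46
  V: 0 + 1(68.2) − 1(59.21) = 8.99
  R: 0 + 3(59.21) = 177.6
Total out = 206.1 mol; y_R = 177.6 / 206.1 = 0.8619.

0.862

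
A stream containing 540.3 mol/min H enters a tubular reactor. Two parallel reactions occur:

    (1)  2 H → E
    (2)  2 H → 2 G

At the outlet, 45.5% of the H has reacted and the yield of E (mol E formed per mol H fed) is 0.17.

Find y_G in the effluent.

0.139

Yield of E: 1ξ₁ / 540.3 = 0.17 → ξ₁ = 91.85 mol/min.
Conversion of H: 2ξ₁ + 2ξ₂ = 0.455 × 540.3 = 245.8 → ξ₂ = 31.07 mol/min.
Outlet amounts (n = n₀ + Σ ν·ξ):
  H: 540.3 − 2(91.85) − 2(31.07) = 294.5
  E: 0 + 1(91.85) = 91.85
  G: 0 + 2(31.07) = 62.13
Total out = 448.4 mol/min; y_G = 62.13 / 448.4 = 0.1386.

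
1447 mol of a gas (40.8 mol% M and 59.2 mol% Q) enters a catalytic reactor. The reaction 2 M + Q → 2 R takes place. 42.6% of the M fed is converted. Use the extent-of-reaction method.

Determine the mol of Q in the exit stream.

731 mol

M reacted = 0.426 × 590.4 = 251.5 mol; ν_M = −2, so ξ = 251.5/2 = 125.8 mol.
Outlet amounts (n = n₀ + ν ξ):
  M: 590.4 − 2(125.8) = 338.9
  Q: 856.6 − 1(125.8) = 730.9
  R: 0 + 2(125.8) = 251.5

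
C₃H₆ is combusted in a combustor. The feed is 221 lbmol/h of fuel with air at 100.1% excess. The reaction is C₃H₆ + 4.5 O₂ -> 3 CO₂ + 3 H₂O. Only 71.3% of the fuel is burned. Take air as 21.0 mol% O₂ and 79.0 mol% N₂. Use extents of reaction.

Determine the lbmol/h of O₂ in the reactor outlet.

Stoichiometric O₂ = 4.5 × 221 = 994.5 lbmol/h; O₂ fed = 994.5 × 2.001 = 1990 lbmol/h.
N₂ fed = 1990 × 79/21 = 7486 lbmol/h.
Fuel reacted = 0.713 × 221 → ξ = 157.6 lbmol/h.
Outlet (n = n₀ + ν ξ):
  C₃H₆: 221 − 1(157.6) = 63.43
  O₂: 1990 − 4.5(157.6) = 1281
  N₂: 7486 (inert)
  CO₂: 0 + 3(157.6) = 472.7
  H₂O: 0 + 3(157.6) = 472.7

1280 lbmol/h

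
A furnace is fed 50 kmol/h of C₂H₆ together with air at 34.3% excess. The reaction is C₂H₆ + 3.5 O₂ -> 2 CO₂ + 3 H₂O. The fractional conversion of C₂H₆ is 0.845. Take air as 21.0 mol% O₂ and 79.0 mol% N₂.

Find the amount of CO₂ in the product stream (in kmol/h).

84.5 kmol/h

Stoichiometric O₂ = 3.5 × 50 = 175 kmol/h; O₂ fed = 175 × 1.343 = 235 kmol/h.
N₂ fed = 235 × 79/21 = 884.1 kmol/h.
Fuel reacted = 0.845 × 50 → ξ = 42.25 kmol/h.
Outlet (n = n₀ + ν ξ):
  C₂H₆: 50 − 1(42.25) = 7.75
  O₂: 235 − 3.5(42.25) = 87.15
  N₂: 884.1 (inert)
  CO₂: 0 + 2(42.25) = 84.5
  H₂O: 0 + 3(42.25) = 126.8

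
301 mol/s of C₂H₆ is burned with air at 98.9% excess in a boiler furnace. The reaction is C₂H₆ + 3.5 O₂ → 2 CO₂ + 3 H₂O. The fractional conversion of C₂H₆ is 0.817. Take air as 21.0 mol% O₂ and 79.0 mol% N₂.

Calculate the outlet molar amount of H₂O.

Stoichiometric O₂ = 3.5 × 301 = 1054 mol/s; O₂ fed = 1054 × 1.989 = 2095 mol/s.
N₂ fed = 2095 × 79/21 = 7883 mol/s.
Fuel reacted = 0.817 × 301 → ξ = 245.9 mol/s.
Outlet (n = n₀ + ν ξ):
  C₂H₆: 301 − 1(245.9) = 55.08
  O₂: 2095 − 3.5(245.9) = 1235
  N₂: 7883 (inert)
  CO₂: 0 + 2(245.9) = 491.8
  H₂O: 0 + 3(245.9) = 737.8

738 mol/s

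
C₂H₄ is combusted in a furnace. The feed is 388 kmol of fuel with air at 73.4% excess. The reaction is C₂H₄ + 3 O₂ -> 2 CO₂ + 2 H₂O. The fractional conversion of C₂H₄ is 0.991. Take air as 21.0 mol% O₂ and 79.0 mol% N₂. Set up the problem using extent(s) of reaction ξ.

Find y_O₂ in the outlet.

0.0865

Stoichiometric O₂ = 3 × 388 = 1164 kmol; O₂ fed = 1164 × 1.734 = 2018 kmol.
N₂ fed = 2018 × 79/21 = 7593 kmol.
Fuel reacted = 0.991 × 388 → ξ = 384.5 kmol.
Outlet (n = n₀ + ν ξ):
  C₂H₄: 388 − 1(384.5) = 3.492
  O₂: 2018 − 3(384.5) = 864.9
  N₂: 7593 (inert)
  CO₂: 0 + 2(384.5) = 769
  H₂O: 0 + 2(384.5) = 769
Total out = 9999 kmol; y_O₂ = 864.9 / 9999 = 0.08649.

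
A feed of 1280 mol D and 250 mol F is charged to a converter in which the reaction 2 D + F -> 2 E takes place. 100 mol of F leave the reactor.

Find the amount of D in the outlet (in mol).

980 mol

For F: n = n₀ − 1ξ → 100 = 250 − 1ξ, giving ξ = 150 mol.
Outlet amounts (n = n₀ + ν ξ):
  D: 1280 − 2(150) = 980
  F: 250 − 1(150) = 100
  E: 0 + 2(150) = 300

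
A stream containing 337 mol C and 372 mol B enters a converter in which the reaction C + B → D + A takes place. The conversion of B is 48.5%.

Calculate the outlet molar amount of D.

B reacted = 0.485 × 372 = 180.4 mol; ν_B = −1, so ξ = 180.4/1 = 180.4 mol.
Outlet amounts (n = n₀ + ν ξ):
  C: 337 − 1(180.4) = 156.6
  B: 372 − 1(180.4) = 191.6
  D: 0 + 1(180.4) = 180.4
  A: 0 + 1(180.4) = 180.4

180 mol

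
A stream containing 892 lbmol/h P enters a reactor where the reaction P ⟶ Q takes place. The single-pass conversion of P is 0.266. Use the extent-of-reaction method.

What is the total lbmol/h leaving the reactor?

P reacted = 0.266 × 892 = 237.3 lbmol/h; ν_P = −1, so ξ = 237.3/1 = 237.3 lbmol/h.
Outlet amounts (n = n₀ + ν ξ):
  P: 892 − 1(237.3) = 654.7
  Q: 0 + 1(237.3) = 237.3
Total out = 654.7 + 237.3 = 892 lbmol/h.

892 lbmol/h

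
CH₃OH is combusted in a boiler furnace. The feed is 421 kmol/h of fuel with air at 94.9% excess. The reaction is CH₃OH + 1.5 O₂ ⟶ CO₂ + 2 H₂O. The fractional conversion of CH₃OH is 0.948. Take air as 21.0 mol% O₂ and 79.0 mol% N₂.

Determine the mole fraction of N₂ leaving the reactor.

Stoichiometric O₂ = 1.5 × 421 = 631.5 kmol/h; O₂ fed = 631.5 × 1.949 = 1231 kmol/h.
N₂ fed = 1231 × 79/21 = 4630 kmol/h.
Fuel reacted = 0.948 × 421 → ξ = 399.1 kmol/h.
Outlet (n = n₀ + ν ξ):
  CH₃OH: 421 − 1(399.1) = 21.89
  O₂: 1231 − 1.5(399.1) = 632.1
  N₂: 4630 (inert)
  CO₂: 0 + 1(399.1) = 399.1
  H₂O: 0 + 2(399.1) = 798.2
Total out = 6481 kmol/h; y_N₂ = 4630 / 6481 = 0.7144.

0.714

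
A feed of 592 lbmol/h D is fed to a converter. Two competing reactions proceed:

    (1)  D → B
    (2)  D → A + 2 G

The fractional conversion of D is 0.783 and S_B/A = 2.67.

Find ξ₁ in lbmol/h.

ξ₁ = 337 lbmol/h

Conversion of D: D consumed = 0.783 × 592 = 463.5 lbmol/h = 1ξ₁ + 1ξ₂.
Selectivity: 1ξ₁ / (1ξ₂) = 2.67 → ξ₁ = 2.67 ξ₂.
Substitute: (1·2.67 + 1) ξ₂ = 463.5 → ξ₂ = 126.3 lbmol/h, ξ₁ = 337.2 lbmol/h.
Outlet amounts (n = n₀ + Σ ν·ξ):
  D: 592 − 1(337.2) − 1(126.3) = 128.5
  B: 0 + 1(337.2) = 337.2
  A: 0 + 1(126.3) = 126.3
  G: 0 + 2(126.3) = 252.6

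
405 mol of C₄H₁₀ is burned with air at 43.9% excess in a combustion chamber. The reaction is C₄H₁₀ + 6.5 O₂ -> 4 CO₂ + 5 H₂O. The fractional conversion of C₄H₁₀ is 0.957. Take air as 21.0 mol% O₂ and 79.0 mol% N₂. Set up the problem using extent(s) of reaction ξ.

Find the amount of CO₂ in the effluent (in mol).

1550 mol

Stoichiometric O₂ = 6.5 × 405 = 2632 mol; O₂ fed = 2632 × 1.439 = 3788 mol.
N₂ fed = 3788 × 79/21 = 14250 mol.
Fuel reacted = 0.957 × 405 → ξ = 387.6 mol.
Outlet (n = n₀ + ν ξ):
  C₄H₁₀: 405 − 1(387.6) = 17.42
  O₂: 3788 − 6.5(387.6) = 1269
  N₂: 14250 (inert)
  CO₂: 0 + 4(387.6) = 1550
  H₂O: 0 + 5(387.6) = 1938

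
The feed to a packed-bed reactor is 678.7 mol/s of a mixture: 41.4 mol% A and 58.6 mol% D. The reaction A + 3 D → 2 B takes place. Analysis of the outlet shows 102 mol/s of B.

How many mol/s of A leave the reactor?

230 mol/s

For B: n = n₀ + 2ξ → 102 = 0 + 2ξ, giving ξ = 51 mol/s.
Outlet amounts (n = n₀ + ν ξ):
  A: 281 − 1(51) = 230
  D: 397.7 − 3(51) = 244.7
  B: 0 + 2(51) = 102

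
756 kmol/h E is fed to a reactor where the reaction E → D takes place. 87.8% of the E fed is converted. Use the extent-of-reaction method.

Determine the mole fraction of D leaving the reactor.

E reacted = 0.878 × 756 = 663.8 kmol/h; ν_E = −1, so ξ = 663.8/1 = 663.8 kmol/h.
Outlet amounts (n = n₀ + ν ξ):
  E: 756 − 1(663.8) = 92.23
  D: 0 + 1(663.8) = 663.8
Total out = 756 kmol/h; y_D = 663.8 / 756 = 0.878.

0.878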